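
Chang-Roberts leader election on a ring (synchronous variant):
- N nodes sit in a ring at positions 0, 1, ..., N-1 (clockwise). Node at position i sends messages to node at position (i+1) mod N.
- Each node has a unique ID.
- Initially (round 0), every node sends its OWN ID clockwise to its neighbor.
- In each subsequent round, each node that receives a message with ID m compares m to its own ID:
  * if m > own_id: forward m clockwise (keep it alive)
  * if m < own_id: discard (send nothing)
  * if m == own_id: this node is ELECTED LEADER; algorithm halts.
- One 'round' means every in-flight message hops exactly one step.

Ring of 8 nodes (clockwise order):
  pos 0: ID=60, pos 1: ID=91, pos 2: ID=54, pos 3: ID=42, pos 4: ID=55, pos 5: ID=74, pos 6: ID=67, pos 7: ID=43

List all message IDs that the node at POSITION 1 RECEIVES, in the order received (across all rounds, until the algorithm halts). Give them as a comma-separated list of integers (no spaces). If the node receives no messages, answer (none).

Round 1: pos1(id91) recv 60: drop; pos2(id54) recv 91: fwd; pos3(id42) recv 54: fwd; pos4(id55) recv 42: drop; pos5(id74) recv 55: drop; pos6(id67) recv 74: fwd; pos7(id43) recv 67: fwd; pos0(id60) recv 43: drop
Round 2: pos3(id42) recv 91: fwd; pos4(id55) recv 54: drop; pos7(id43) recv 74: fwd; pos0(id60) recv 67: fwd
Round 3: pos4(id55) recv 91: fwd; pos0(id60) recv 74: fwd; pos1(id91) recv 67: drop
Round 4: pos5(id74) recv 91: fwd; pos1(id91) recv 74: drop
Round 5: pos6(id67) recv 91: fwd
Round 6: pos7(id43) recv 91: fwd
Round 7: pos0(id60) recv 91: fwd
Round 8: pos1(id91) recv 91: ELECTED

Answer: 60,67,74,91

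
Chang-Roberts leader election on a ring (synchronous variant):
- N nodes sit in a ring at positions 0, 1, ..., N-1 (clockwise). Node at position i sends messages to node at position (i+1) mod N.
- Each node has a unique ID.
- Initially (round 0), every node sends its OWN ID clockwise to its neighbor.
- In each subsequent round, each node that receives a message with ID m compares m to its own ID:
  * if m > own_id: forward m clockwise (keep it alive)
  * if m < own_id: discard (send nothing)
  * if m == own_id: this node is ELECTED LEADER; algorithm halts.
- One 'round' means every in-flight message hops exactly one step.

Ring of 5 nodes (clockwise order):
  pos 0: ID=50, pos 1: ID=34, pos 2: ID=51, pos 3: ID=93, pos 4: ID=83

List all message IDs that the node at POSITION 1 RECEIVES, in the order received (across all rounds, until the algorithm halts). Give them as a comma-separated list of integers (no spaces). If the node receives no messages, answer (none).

Round 1: pos1(id34) recv 50: fwd; pos2(id51) recv 34: drop; pos3(id93) recv 51: drop; pos4(id83) recv 93: fwd; pos0(id50) recv 83: fwd
Round 2: pos2(id51) recv 50: drop; pos0(id50) recv 93: fwd; pos1(id34) recv 83: fwd
Round 3: pos1(id34) recv 93: fwd; pos2(id51) recv 83: fwd
Round 4: pos2(id51) recv 93: fwd; pos3(id93) recv 83: drop
Round 5: pos3(id93) recv 93: ELECTED

Answer: 50,83,93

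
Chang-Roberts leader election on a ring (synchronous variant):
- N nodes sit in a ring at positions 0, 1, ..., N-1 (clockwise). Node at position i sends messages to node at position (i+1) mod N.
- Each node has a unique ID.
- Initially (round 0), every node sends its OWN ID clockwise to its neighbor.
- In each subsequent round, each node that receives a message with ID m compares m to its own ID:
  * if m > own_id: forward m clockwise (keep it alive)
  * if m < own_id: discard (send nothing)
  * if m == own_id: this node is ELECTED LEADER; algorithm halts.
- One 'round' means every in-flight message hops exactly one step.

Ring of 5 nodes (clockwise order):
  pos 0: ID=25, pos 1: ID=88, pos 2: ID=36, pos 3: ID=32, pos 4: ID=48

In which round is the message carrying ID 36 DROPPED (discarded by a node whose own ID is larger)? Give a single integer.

Answer: 2

Derivation:
Round 1: pos1(id88) recv 25: drop; pos2(id36) recv 88: fwd; pos3(id32) recv 36: fwd; pos4(id48) recv 32: drop; pos0(id25) recv 48: fwd
Round 2: pos3(id32) recv 88: fwd; pos4(id48) recv 36: drop; pos1(id88) recv 48: drop
Round 3: pos4(id48) recv 88: fwd
Round 4: pos0(id25) recv 88: fwd
Round 5: pos1(id88) recv 88: ELECTED
Message ID 36 originates at pos 2; dropped at pos 4 in round 2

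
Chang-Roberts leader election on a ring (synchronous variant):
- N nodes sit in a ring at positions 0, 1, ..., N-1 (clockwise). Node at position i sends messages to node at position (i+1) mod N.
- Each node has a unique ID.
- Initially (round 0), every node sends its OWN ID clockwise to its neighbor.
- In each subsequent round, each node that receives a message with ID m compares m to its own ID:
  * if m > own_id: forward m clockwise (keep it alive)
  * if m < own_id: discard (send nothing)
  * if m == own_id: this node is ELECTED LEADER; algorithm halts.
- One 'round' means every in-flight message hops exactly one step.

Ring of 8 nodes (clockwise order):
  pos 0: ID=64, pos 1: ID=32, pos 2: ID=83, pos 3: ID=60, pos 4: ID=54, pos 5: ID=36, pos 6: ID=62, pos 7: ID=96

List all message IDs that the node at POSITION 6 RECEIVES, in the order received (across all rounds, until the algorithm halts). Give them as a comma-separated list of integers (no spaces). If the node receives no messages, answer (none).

Round 1: pos1(id32) recv 64: fwd; pos2(id83) recv 32: drop; pos3(id60) recv 83: fwd; pos4(id54) recv 60: fwd; pos5(id36) recv 54: fwd; pos6(id62) recv 36: drop; pos7(id96) recv 62: drop; pos0(id64) recv 96: fwd
Round 2: pos2(id83) recv 64: drop; pos4(id54) recv 83: fwd; pos5(id36) recv 60: fwd; pos6(id62) recv 54: drop; pos1(id32) recv 96: fwd
Round 3: pos5(id36) recv 83: fwd; pos6(id62) recv 60: drop; pos2(id83) recv 96: fwd
Round 4: pos6(id62) recv 83: fwd; pos3(id60) recv 96: fwd
Round 5: pos7(id96) recv 83: drop; pos4(id54) recv 96: fwd
Round 6: pos5(id36) recv 96: fwd
Round 7: pos6(id62) recv 96: fwd
Round 8: pos7(id96) recv 96: ELECTED

Answer: 36,54,60,83,96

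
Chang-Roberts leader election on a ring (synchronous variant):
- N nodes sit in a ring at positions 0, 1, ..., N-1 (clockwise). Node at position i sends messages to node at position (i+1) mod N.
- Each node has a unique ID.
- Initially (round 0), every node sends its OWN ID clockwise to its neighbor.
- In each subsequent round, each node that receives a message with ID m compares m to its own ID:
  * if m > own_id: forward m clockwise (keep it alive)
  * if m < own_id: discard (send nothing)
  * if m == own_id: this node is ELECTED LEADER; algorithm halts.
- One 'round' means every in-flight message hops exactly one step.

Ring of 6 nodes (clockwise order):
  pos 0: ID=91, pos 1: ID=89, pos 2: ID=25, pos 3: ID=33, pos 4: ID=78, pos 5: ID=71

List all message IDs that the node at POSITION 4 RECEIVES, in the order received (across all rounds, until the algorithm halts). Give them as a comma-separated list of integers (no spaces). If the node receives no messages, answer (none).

Answer: 33,89,91

Derivation:
Round 1: pos1(id89) recv 91: fwd; pos2(id25) recv 89: fwd; pos3(id33) recv 25: drop; pos4(id78) recv 33: drop; pos5(id71) recv 78: fwd; pos0(id91) recv 71: drop
Round 2: pos2(id25) recv 91: fwd; pos3(id33) recv 89: fwd; pos0(id91) recv 78: drop
Round 3: pos3(id33) recv 91: fwd; pos4(id78) recv 89: fwd
Round 4: pos4(id78) recv 91: fwd; pos5(id71) recv 89: fwd
Round 5: pos5(id71) recv 91: fwd; pos0(id91) recv 89: drop
Round 6: pos0(id91) recv 91: ELECTED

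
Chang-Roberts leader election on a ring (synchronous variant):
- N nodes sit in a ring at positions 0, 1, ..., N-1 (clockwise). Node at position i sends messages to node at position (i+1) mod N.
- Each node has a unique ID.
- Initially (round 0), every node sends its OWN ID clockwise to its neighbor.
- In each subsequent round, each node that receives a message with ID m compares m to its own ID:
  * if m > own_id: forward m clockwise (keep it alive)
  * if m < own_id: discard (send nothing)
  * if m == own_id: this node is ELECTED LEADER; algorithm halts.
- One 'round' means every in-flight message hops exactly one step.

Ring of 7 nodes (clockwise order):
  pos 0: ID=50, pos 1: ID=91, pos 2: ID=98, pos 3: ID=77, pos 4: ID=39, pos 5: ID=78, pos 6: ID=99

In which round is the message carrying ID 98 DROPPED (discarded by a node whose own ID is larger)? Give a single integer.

Round 1: pos1(id91) recv 50: drop; pos2(id98) recv 91: drop; pos3(id77) recv 98: fwd; pos4(id39) recv 77: fwd; pos5(id78) recv 39: drop; pos6(id99) recv 78: drop; pos0(id50) recv 99: fwd
Round 2: pos4(id39) recv 98: fwd; pos5(id78) recv 77: drop; pos1(id91) recv 99: fwd
Round 3: pos5(id78) recv 98: fwd; pos2(id98) recv 99: fwd
Round 4: pos6(id99) recv 98: drop; pos3(id77) recv 99: fwd
Round 5: pos4(id39) recv 99: fwd
Round 6: pos5(id78) recv 99: fwd
Round 7: pos6(id99) recv 99: ELECTED
Message ID 98 originates at pos 2; dropped at pos 6 in round 4

Answer: 4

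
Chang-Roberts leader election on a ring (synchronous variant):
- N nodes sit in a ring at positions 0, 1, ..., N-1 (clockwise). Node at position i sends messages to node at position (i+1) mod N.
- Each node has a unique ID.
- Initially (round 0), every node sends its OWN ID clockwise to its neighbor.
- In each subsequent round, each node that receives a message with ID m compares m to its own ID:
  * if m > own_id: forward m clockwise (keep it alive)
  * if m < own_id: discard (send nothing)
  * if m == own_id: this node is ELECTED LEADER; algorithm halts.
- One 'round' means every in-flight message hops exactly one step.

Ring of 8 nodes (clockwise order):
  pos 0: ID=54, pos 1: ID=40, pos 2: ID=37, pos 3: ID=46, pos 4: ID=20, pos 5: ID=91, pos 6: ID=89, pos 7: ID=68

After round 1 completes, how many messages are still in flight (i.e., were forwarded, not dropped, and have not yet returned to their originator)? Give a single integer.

Answer: 6

Derivation:
Round 1: pos1(id40) recv 54: fwd; pos2(id37) recv 40: fwd; pos3(id46) recv 37: drop; pos4(id20) recv 46: fwd; pos5(id91) recv 20: drop; pos6(id89) recv 91: fwd; pos7(id68) recv 89: fwd; pos0(id54) recv 68: fwd
After round 1: 6 messages still in flight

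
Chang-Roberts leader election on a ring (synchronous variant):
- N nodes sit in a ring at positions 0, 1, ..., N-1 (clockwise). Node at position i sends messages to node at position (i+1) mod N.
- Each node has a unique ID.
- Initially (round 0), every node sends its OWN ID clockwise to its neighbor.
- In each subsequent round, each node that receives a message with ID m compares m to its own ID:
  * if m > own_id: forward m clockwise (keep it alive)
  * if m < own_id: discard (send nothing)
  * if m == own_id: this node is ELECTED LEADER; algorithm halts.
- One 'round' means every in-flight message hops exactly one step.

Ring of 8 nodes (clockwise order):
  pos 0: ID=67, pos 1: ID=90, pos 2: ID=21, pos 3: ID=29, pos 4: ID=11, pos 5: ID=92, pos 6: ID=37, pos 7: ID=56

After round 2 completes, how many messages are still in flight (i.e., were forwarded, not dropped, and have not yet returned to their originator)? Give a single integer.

Round 1: pos1(id90) recv 67: drop; pos2(id21) recv 90: fwd; pos3(id29) recv 21: drop; pos4(id11) recv 29: fwd; pos5(id92) recv 11: drop; pos6(id37) recv 92: fwd; pos7(id56) recv 37: drop; pos0(id67) recv 56: drop
Round 2: pos3(id29) recv 90: fwd; pos5(id92) recv 29: drop; pos7(id56) recv 92: fwd
After round 2: 2 messages still in flight

Answer: 2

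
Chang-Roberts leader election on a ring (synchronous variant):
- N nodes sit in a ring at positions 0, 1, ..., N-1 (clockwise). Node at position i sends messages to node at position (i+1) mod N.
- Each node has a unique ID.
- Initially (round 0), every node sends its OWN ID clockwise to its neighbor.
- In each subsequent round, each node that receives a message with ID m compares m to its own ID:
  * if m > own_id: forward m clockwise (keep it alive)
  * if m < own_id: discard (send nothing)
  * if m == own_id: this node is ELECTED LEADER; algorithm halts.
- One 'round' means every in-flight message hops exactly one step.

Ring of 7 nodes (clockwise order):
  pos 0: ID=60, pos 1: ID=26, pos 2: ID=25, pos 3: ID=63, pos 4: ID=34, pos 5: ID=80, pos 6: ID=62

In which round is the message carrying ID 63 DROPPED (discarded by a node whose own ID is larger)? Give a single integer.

Round 1: pos1(id26) recv 60: fwd; pos2(id25) recv 26: fwd; pos3(id63) recv 25: drop; pos4(id34) recv 63: fwd; pos5(id80) recv 34: drop; pos6(id62) recv 80: fwd; pos0(id60) recv 62: fwd
Round 2: pos2(id25) recv 60: fwd; pos3(id63) recv 26: drop; pos5(id80) recv 63: drop; pos0(id60) recv 80: fwd; pos1(id26) recv 62: fwd
Round 3: pos3(id63) recv 60: drop; pos1(id26) recv 80: fwd; pos2(id25) recv 62: fwd
Round 4: pos2(id25) recv 80: fwd; pos3(id63) recv 62: drop
Round 5: pos3(id63) recv 80: fwd
Round 6: pos4(id34) recv 80: fwd
Round 7: pos5(id80) recv 80: ELECTED
Message ID 63 originates at pos 3; dropped at pos 5 in round 2

Answer: 2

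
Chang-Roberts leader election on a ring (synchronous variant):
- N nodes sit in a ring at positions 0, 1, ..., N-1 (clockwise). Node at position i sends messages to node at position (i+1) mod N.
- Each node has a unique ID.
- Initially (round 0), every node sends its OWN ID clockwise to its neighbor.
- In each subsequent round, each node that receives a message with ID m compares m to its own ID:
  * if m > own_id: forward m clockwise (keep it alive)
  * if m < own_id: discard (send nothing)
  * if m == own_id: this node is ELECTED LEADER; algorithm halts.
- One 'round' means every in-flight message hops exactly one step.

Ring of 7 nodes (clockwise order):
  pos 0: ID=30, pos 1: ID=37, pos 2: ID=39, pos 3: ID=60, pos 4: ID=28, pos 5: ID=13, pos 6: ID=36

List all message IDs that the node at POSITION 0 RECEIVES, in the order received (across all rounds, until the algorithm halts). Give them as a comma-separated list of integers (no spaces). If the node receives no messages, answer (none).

Answer: 36,60

Derivation:
Round 1: pos1(id37) recv 30: drop; pos2(id39) recv 37: drop; pos3(id60) recv 39: drop; pos4(id28) recv 60: fwd; pos5(id13) recv 28: fwd; pos6(id36) recv 13: drop; pos0(id30) recv 36: fwd
Round 2: pos5(id13) recv 60: fwd; pos6(id36) recv 28: drop; pos1(id37) recv 36: drop
Round 3: pos6(id36) recv 60: fwd
Round 4: pos0(id30) recv 60: fwd
Round 5: pos1(id37) recv 60: fwd
Round 6: pos2(id39) recv 60: fwd
Round 7: pos3(id60) recv 60: ELECTED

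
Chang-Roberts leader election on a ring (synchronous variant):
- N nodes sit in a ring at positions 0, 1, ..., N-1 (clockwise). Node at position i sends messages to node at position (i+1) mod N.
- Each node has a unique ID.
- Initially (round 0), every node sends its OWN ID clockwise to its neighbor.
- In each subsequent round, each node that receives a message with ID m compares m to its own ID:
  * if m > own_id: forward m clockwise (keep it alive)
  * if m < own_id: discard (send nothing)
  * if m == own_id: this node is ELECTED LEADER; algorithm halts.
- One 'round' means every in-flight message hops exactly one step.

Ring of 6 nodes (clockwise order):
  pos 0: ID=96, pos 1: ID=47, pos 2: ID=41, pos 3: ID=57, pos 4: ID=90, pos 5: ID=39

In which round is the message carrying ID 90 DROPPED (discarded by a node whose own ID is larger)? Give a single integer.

Round 1: pos1(id47) recv 96: fwd; pos2(id41) recv 47: fwd; pos3(id57) recv 41: drop; pos4(id90) recv 57: drop; pos5(id39) recv 90: fwd; pos0(id96) recv 39: drop
Round 2: pos2(id41) recv 96: fwd; pos3(id57) recv 47: drop; pos0(id96) recv 90: drop
Round 3: pos3(id57) recv 96: fwd
Round 4: pos4(id90) recv 96: fwd
Round 5: pos5(id39) recv 96: fwd
Round 6: pos0(id96) recv 96: ELECTED
Message ID 90 originates at pos 4; dropped at pos 0 in round 2

Answer: 2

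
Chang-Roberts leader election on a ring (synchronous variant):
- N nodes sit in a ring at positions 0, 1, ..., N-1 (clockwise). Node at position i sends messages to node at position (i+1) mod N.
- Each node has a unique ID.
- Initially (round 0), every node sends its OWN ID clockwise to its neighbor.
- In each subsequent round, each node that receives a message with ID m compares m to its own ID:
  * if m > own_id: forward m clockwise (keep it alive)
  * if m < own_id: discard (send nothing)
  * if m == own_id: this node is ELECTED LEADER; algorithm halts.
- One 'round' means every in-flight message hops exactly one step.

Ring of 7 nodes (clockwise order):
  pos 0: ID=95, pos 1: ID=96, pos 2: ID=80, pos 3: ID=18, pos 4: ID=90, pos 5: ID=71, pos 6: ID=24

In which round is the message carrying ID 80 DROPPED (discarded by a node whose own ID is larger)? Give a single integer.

Answer: 2

Derivation:
Round 1: pos1(id96) recv 95: drop; pos2(id80) recv 96: fwd; pos3(id18) recv 80: fwd; pos4(id90) recv 18: drop; pos5(id71) recv 90: fwd; pos6(id24) recv 71: fwd; pos0(id95) recv 24: drop
Round 2: pos3(id18) recv 96: fwd; pos4(id90) recv 80: drop; pos6(id24) recv 90: fwd; pos0(id95) recv 71: drop
Round 3: pos4(id90) recv 96: fwd; pos0(id95) recv 90: drop
Round 4: pos5(id71) recv 96: fwd
Round 5: pos6(id24) recv 96: fwd
Round 6: pos0(id95) recv 96: fwd
Round 7: pos1(id96) recv 96: ELECTED
Message ID 80 originates at pos 2; dropped at pos 4 in round 2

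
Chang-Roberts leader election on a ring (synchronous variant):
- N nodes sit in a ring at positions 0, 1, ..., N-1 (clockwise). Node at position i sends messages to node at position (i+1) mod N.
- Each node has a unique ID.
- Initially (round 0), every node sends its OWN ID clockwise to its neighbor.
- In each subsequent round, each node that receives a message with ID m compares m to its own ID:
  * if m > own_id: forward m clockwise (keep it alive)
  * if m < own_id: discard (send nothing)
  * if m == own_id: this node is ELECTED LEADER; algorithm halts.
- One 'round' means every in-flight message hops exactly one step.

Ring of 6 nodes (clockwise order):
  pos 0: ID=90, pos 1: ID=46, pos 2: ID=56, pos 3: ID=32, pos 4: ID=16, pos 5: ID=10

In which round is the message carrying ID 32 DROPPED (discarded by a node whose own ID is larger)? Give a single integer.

Round 1: pos1(id46) recv 90: fwd; pos2(id56) recv 46: drop; pos3(id32) recv 56: fwd; pos4(id16) recv 32: fwd; pos5(id10) recv 16: fwd; pos0(id90) recv 10: drop
Round 2: pos2(id56) recv 90: fwd; pos4(id16) recv 56: fwd; pos5(id10) recv 32: fwd; pos0(id90) recv 16: drop
Round 3: pos3(id32) recv 90: fwd; pos5(id10) recv 56: fwd; pos0(id90) recv 32: drop
Round 4: pos4(id16) recv 90: fwd; pos0(id90) recv 56: drop
Round 5: pos5(id10) recv 90: fwd
Round 6: pos0(id90) recv 90: ELECTED
Message ID 32 originates at pos 3; dropped at pos 0 in round 3

Answer: 3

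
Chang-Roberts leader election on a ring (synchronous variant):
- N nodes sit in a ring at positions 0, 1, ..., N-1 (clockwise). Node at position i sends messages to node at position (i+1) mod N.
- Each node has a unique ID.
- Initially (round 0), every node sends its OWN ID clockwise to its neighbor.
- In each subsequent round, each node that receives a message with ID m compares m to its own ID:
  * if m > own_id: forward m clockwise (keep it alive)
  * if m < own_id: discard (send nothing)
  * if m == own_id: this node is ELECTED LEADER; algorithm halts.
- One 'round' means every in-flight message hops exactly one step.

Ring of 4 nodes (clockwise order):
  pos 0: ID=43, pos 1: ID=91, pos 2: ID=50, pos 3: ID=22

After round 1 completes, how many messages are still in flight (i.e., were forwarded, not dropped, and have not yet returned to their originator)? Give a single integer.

Round 1: pos1(id91) recv 43: drop; pos2(id50) recv 91: fwd; pos3(id22) recv 50: fwd; pos0(id43) recv 22: drop
After round 1: 2 messages still in flight

Answer: 2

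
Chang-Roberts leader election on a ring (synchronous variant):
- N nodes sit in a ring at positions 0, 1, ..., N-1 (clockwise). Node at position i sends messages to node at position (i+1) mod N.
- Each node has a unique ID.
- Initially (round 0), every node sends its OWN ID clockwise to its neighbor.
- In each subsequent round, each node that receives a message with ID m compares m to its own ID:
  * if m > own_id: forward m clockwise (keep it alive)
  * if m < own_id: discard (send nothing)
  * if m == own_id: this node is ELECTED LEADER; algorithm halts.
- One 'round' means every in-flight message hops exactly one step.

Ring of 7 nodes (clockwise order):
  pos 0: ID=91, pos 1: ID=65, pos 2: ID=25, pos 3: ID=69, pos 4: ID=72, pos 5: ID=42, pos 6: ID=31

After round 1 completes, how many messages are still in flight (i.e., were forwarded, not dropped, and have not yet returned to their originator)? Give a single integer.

Round 1: pos1(id65) recv 91: fwd; pos2(id25) recv 65: fwd; pos3(id69) recv 25: drop; pos4(id72) recv 69: drop; pos5(id42) recv 72: fwd; pos6(id31) recv 42: fwd; pos0(id91) recv 31: drop
After round 1: 4 messages still in flight

Answer: 4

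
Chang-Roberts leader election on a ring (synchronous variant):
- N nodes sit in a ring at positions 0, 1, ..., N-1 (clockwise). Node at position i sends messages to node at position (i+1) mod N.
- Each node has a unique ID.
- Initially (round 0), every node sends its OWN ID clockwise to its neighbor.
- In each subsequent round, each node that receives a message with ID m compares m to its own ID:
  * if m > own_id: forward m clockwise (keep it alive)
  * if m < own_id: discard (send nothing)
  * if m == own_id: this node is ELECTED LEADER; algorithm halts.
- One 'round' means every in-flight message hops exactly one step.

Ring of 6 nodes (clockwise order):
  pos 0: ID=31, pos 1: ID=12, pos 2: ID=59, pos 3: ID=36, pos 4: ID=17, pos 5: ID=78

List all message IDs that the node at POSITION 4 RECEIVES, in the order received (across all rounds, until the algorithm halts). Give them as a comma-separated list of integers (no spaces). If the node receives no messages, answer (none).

Answer: 36,59,78

Derivation:
Round 1: pos1(id12) recv 31: fwd; pos2(id59) recv 12: drop; pos3(id36) recv 59: fwd; pos4(id17) recv 36: fwd; pos5(id78) recv 17: drop; pos0(id31) recv 78: fwd
Round 2: pos2(id59) recv 31: drop; pos4(id17) recv 59: fwd; pos5(id78) recv 36: drop; pos1(id12) recv 78: fwd
Round 3: pos5(id78) recv 59: drop; pos2(id59) recv 78: fwd
Round 4: pos3(id36) recv 78: fwd
Round 5: pos4(id17) recv 78: fwd
Round 6: pos5(id78) recv 78: ELECTED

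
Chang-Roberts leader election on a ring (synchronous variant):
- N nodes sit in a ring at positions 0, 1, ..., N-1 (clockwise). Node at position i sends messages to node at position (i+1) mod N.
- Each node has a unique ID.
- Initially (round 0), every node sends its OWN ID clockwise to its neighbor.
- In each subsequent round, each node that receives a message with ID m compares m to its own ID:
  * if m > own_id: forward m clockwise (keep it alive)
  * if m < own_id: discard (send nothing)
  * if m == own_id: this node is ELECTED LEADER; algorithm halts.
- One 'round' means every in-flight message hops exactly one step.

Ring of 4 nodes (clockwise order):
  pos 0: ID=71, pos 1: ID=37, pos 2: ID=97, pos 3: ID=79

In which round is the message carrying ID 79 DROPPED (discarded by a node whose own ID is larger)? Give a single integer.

Answer: 3

Derivation:
Round 1: pos1(id37) recv 71: fwd; pos2(id97) recv 37: drop; pos3(id79) recv 97: fwd; pos0(id71) recv 79: fwd
Round 2: pos2(id97) recv 71: drop; pos0(id71) recv 97: fwd; pos1(id37) recv 79: fwd
Round 3: pos1(id37) recv 97: fwd; pos2(id97) recv 79: drop
Round 4: pos2(id97) recv 97: ELECTED
Message ID 79 originates at pos 3; dropped at pos 2 in round 3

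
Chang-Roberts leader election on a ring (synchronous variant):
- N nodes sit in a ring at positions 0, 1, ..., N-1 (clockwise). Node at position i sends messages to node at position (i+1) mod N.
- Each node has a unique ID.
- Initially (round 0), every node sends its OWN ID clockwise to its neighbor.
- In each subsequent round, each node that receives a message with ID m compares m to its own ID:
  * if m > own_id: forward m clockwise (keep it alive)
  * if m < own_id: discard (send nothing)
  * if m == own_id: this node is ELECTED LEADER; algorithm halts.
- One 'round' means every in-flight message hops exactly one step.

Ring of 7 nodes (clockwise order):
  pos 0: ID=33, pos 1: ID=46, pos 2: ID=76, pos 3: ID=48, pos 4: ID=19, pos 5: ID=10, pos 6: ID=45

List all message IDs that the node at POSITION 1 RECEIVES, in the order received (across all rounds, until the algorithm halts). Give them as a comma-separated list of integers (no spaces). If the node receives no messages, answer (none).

Round 1: pos1(id46) recv 33: drop; pos2(id76) recv 46: drop; pos3(id48) recv 76: fwd; pos4(id19) recv 48: fwd; pos5(id10) recv 19: fwd; pos6(id45) recv 10: drop; pos0(id33) recv 45: fwd
Round 2: pos4(id19) recv 76: fwd; pos5(id10) recv 48: fwd; pos6(id45) recv 19: drop; pos1(id46) recv 45: drop
Round 3: pos5(id10) recv 76: fwd; pos6(id45) recv 48: fwd
Round 4: pos6(id45) recv 76: fwd; pos0(id33) recv 48: fwd
Round 5: pos0(id33) recv 76: fwd; pos1(id46) recv 48: fwd
Round 6: pos1(id46) recv 76: fwd; pos2(id76) recv 48: drop
Round 7: pos2(id76) recv 76: ELECTED

Answer: 33,45,48,76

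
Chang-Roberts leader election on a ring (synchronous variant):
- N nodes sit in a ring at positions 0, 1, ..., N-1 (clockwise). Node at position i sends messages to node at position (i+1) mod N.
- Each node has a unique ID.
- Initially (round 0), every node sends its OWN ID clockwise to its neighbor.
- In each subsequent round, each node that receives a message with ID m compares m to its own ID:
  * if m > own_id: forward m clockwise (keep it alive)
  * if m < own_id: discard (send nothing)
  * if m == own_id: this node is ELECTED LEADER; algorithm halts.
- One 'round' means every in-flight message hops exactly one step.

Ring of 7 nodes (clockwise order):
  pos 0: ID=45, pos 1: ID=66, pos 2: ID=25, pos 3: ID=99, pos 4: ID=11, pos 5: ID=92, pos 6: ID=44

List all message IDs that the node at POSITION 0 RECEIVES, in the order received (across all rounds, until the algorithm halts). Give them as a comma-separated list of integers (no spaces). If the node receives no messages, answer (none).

Answer: 44,92,99

Derivation:
Round 1: pos1(id66) recv 45: drop; pos2(id25) recv 66: fwd; pos3(id99) recv 25: drop; pos4(id11) recv 99: fwd; pos5(id92) recv 11: drop; pos6(id44) recv 92: fwd; pos0(id45) recv 44: drop
Round 2: pos3(id99) recv 66: drop; pos5(id92) recv 99: fwd; pos0(id45) recv 92: fwd
Round 3: pos6(id44) recv 99: fwd; pos1(id66) recv 92: fwd
Round 4: pos0(id45) recv 99: fwd; pos2(id25) recv 92: fwd
Round 5: pos1(id66) recv 99: fwd; pos3(id99) recv 92: drop
Round 6: pos2(id25) recv 99: fwd
Round 7: pos3(id99) recv 99: ELECTED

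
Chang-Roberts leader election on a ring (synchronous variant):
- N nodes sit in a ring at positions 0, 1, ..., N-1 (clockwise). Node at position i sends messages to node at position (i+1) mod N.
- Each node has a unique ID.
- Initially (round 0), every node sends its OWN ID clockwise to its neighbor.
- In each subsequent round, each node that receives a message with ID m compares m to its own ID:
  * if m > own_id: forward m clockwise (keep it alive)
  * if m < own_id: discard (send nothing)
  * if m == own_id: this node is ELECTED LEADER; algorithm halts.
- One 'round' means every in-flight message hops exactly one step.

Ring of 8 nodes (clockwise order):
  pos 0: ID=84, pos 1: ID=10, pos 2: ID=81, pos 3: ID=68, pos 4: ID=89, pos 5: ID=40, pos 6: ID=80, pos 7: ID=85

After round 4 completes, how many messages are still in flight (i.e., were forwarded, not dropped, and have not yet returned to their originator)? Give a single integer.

Answer: 2

Derivation:
Round 1: pos1(id10) recv 84: fwd; pos2(id81) recv 10: drop; pos3(id68) recv 81: fwd; pos4(id89) recv 68: drop; pos5(id40) recv 89: fwd; pos6(id80) recv 40: drop; pos7(id85) recv 80: drop; pos0(id84) recv 85: fwd
Round 2: pos2(id81) recv 84: fwd; pos4(id89) recv 81: drop; pos6(id80) recv 89: fwd; pos1(id10) recv 85: fwd
Round 3: pos3(id68) recv 84: fwd; pos7(id85) recv 89: fwd; pos2(id81) recv 85: fwd
Round 4: pos4(id89) recv 84: drop; pos0(id84) recv 89: fwd; pos3(id68) recv 85: fwd
After round 4: 2 messages still in flight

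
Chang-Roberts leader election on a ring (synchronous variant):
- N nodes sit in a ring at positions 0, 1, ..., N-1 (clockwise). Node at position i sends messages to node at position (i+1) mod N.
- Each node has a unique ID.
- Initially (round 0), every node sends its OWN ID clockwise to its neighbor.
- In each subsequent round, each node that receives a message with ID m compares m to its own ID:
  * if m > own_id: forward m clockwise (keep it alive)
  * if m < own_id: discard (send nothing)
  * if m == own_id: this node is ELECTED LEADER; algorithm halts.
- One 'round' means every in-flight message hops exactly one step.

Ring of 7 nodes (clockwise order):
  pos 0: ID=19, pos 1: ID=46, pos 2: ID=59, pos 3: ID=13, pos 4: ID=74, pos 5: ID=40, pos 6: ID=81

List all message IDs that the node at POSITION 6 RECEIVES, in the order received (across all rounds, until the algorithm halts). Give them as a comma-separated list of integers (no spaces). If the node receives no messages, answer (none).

Answer: 40,74,81

Derivation:
Round 1: pos1(id46) recv 19: drop; pos2(id59) recv 46: drop; pos3(id13) recv 59: fwd; pos4(id74) recv 13: drop; pos5(id40) recv 74: fwd; pos6(id81) recv 40: drop; pos0(id19) recv 81: fwd
Round 2: pos4(id74) recv 59: drop; pos6(id81) recv 74: drop; pos1(id46) recv 81: fwd
Round 3: pos2(id59) recv 81: fwd
Round 4: pos3(id13) recv 81: fwd
Round 5: pos4(id74) recv 81: fwd
Round 6: pos5(id40) recv 81: fwd
Round 7: pos6(id81) recv 81: ELECTED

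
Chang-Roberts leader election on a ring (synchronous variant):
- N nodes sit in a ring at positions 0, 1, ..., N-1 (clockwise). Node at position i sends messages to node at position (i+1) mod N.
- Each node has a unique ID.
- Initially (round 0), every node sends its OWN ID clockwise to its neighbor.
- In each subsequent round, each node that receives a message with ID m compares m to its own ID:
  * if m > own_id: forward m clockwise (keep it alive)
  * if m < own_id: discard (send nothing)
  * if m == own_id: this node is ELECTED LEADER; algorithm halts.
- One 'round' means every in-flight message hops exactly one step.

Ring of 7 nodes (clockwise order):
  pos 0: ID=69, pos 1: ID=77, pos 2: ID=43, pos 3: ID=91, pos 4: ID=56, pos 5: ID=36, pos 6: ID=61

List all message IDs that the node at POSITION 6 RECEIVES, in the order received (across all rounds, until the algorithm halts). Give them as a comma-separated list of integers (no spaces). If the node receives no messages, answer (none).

Round 1: pos1(id77) recv 69: drop; pos2(id43) recv 77: fwd; pos3(id91) recv 43: drop; pos4(id56) recv 91: fwd; pos5(id36) recv 56: fwd; pos6(id61) recv 36: drop; pos0(id69) recv 61: drop
Round 2: pos3(id91) recv 77: drop; pos5(id36) recv 91: fwd; pos6(id61) recv 56: drop
Round 3: pos6(id61) recv 91: fwd
Round 4: pos0(id69) recv 91: fwd
Round 5: pos1(id77) recv 91: fwd
Round 6: pos2(id43) recv 91: fwd
Round 7: pos3(id91) recv 91: ELECTED

Answer: 36,56,91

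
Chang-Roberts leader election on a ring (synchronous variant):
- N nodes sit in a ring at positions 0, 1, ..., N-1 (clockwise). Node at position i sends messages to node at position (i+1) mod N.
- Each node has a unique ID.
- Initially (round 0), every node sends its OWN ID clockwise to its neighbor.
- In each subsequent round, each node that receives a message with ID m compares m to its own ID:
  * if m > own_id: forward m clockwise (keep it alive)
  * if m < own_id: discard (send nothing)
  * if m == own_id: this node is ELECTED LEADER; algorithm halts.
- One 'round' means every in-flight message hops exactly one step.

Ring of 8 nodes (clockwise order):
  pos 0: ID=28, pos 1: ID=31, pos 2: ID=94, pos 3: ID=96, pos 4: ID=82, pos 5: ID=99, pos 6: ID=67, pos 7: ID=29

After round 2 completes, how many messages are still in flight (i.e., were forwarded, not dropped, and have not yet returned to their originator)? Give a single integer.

Answer: 2

Derivation:
Round 1: pos1(id31) recv 28: drop; pos2(id94) recv 31: drop; pos3(id96) recv 94: drop; pos4(id82) recv 96: fwd; pos5(id99) recv 82: drop; pos6(id67) recv 99: fwd; pos7(id29) recv 67: fwd; pos0(id28) recv 29: fwd
Round 2: pos5(id99) recv 96: drop; pos7(id29) recv 99: fwd; pos0(id28) recv 67: fwd; pos1(id31) recv 29: drop
After round 2: 2 messages still in flight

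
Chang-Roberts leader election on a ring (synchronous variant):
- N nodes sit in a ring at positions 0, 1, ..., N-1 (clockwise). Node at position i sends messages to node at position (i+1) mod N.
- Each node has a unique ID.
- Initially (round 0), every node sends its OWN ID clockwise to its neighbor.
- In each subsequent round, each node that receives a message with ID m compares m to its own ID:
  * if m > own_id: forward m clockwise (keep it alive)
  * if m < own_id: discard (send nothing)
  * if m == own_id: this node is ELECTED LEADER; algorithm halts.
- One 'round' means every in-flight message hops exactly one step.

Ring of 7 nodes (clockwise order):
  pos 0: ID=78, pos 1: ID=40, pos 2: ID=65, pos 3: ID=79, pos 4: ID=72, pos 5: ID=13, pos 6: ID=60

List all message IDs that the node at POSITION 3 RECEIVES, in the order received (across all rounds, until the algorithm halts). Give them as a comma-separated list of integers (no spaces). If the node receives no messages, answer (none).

Answer: 65,78,79

Derivation:
Round 1: pos1(id40) recv 78: fwd; pos2(id65) recv 40: drop; pos3(id79) recv 65: drop; pos4(id72) recv 79: fwd; pos5(id13) recv 72: fwd; pos6(id60) recv 13: drop; pos0(id78) recv 60: drop
Round 2: pos2(id65) recv 78: fwd; pos5(id13) recv 79: fwd; pos6(id60) recv 72: fwd
Round 3: pos3(id79) recv 78: drop; pos6(id60) recv 79: fwd; pos0(id78) recv 72: drop
Round 4: pos0(id78) recv 79: fwd
Round 5: pos1(id40) recv 79: fwd
Round 6: pos2(id65) recv 79: fwd
Round 7: pos3(id79) recv 79: ELECTED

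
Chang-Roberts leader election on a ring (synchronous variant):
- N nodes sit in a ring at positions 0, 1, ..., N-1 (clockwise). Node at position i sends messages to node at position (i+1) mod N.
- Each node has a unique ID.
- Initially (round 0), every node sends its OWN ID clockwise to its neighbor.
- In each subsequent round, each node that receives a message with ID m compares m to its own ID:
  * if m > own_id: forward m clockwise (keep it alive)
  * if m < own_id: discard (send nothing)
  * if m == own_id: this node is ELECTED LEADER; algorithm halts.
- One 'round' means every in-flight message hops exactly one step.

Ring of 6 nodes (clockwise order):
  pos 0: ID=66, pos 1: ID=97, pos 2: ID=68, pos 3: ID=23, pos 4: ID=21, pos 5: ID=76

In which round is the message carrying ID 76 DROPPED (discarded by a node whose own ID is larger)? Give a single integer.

Answer: 2

Derivation:
Round 1: pos1(id97) recv 66: drop; pos2(id68) recv 97: fwd; pos3(id23) recv 68: fwd; pos4(id21) recv 23: fwd; pos5(id76) recv 21: drop; pos0(id66) recv 76: fwd
Round 2: pos3(id23) recv 97: fwd; pos4(id21) recv 68: fwd; pos5(id76) recv 23: drop; pos1(id97) recv 76: drop
Round 3: pos4(id21) recv 97: fwd; pos5(id76) recv 68: drop
Round 4: pos5(id76) recv 97: fwd
Round 5: pos0(id66) recv 97: fwd
Round 6: pos1(id97) recv 97: ELECTED
Message ID 76 originates at pos 5; dropped at pos 1 in round 2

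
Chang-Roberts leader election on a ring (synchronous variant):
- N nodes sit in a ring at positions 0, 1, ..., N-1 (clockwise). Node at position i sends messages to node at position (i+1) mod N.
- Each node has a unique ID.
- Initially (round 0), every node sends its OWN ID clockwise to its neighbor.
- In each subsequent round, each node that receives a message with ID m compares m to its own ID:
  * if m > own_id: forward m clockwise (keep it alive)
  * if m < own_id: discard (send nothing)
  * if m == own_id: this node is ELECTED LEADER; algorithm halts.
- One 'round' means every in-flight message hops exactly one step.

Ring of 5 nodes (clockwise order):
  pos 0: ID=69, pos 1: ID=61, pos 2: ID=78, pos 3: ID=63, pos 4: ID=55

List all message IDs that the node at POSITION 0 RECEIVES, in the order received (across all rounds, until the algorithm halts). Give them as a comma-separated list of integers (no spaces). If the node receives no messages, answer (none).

Round 1: pos1(id61) recv 69: fwd; pos2(id78) recv 61: drop; pos3(id63) recv 78: fwd; pos4(id55) recv 63: fwd; pos0(id69) recv 55: drop
Round 2: pos2(id78) recv 69: drop; pos4(id55) recv 78: fwd; pos0(id69) recv 63: drop
Round 3: pos0(id69) recv 78: fwd
Round 4: pos1(id61) recv 78: fwd
Round 5: pos2(id78) recv 78: ELECTED

Answer: 55,63,78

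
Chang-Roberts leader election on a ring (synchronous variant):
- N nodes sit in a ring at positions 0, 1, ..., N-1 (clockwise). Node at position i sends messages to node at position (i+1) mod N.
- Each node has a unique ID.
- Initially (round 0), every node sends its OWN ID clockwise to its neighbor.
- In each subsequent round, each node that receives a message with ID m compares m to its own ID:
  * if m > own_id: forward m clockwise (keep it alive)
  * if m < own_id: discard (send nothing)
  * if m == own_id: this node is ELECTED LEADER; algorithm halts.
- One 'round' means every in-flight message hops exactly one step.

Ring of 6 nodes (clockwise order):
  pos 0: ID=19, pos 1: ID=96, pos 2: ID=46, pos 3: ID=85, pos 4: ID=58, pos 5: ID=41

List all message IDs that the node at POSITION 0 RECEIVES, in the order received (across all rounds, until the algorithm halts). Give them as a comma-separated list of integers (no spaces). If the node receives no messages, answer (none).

Answer: 41,58,85,96

Derivation:
Round 1: pos1(id96) recv 19: drop; pos2(id46) recv 96: fwd; pos3(id85) recv 46: drop; pos4(id58) recv 85: fwd; pos5(id41) recv 58: fwd; pos0(id19) recv 41: fwd
Round 2: pos3(id85) recv 96: fwd; pos5(id41) recv 85: fwd; pos0(id19) recv 58: fwd; pos1(id96) recv 41: drop
Round 3: pos4(id58) recv 96: fwd; pos0(id19) recv 85: fwd; pos1(id96) recv 58: drop
Round 4: pos5(id41) recv 96: fwd; pos1(id96) recv 85: drop
Round 5: pos0(id19) recv 96: fwd
Round 6: pos1(id96) recv 96: ELECTED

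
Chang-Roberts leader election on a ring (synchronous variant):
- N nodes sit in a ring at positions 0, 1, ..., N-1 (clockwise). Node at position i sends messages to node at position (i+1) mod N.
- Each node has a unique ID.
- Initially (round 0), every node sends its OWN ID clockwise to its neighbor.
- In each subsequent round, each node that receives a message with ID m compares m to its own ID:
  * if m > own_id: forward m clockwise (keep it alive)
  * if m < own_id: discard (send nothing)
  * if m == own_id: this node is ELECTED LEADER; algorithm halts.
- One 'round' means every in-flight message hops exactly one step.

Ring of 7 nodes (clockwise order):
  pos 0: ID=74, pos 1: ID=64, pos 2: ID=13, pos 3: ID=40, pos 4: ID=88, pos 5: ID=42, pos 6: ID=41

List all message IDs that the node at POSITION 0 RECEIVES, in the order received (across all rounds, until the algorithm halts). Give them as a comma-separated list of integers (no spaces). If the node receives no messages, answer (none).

Round 1: pos1(id64) recv 74: fwd; pos2(id13) recv 64: fwd; pos3(id40) recv 13: drop; pos4(id88) recv 40: drop; pos5(id42) recv 88: fwd; pos6(id41) recv 42: fwd; pos0(id74) recv 41: drop
Round 2: pos2(id13) recv 74: fwd; pos3(id40) recv 64: fwd; pos6(id41) recv 88: fwd; pos0(id74) recv 42: drop
Round 3: pos3(id40) recv 74: fwd; pos4(id88) recv 64: drop; pos0(id74) recv 88: fwd
Round 4: pos4(id88) recv 74: drop; pos1(id64) recv 88: fwd
Round 5: pos2(id13) recv 88: fwd
Round 6: pos3(id40) recv 88: fwd
Round 7: pos4(id88) recv 88: ELECTED

Answer: 41,42,88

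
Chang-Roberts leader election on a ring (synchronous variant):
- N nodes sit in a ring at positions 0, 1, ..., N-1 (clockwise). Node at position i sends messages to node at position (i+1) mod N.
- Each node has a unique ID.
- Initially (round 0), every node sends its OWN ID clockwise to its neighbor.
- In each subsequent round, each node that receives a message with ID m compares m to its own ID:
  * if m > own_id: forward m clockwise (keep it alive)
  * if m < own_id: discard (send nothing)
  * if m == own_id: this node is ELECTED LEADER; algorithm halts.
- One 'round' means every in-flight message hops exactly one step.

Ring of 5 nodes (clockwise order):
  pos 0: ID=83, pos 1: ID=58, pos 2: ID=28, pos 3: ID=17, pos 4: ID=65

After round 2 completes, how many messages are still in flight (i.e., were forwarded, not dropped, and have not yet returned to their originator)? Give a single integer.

Round 1: pos1(id58) recv 83: fwd; pos2(id28) recv 58: fwd; pos3(id17) recv 28: fwd; pos4(id65) recv 17: drop; pos0(id83) recv 65: drop
Round 2: pos2(id28) recv 83: fwd; pos3(id17) recv 58: fwd; pos4(id65) recv 28: drop
After round 2: 2 messages still in flight

Answer: 2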